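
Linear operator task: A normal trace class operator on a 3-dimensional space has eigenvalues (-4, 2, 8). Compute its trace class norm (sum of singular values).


For a normal operator, singular values equal |eigenvalues|.
Trace norm = sum |lambda_i| = 4 + 2 + 8
= 14

14


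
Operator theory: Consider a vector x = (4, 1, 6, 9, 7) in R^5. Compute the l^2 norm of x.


The l^2 norm = (sum |x_i|^2)^(1/2)
Sum of 2th powers = 16 + 1 + 36 + 81 + 49 = 183
||x||_2 = (183)^(1/2) = 13.5277

13.5277


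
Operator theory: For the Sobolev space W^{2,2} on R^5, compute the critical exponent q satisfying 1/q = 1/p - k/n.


Using the Sobolev embedding formula: 1/q = 1/p - k/n
1/q = 1/2 - 2/5 = 1/10
q = 1/(1/10) = 10

10.0000


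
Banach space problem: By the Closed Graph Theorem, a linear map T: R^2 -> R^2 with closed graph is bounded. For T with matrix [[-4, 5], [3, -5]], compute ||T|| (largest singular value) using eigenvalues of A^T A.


A^T A = [[25, -35], [-35, 50]]
trace(A^T A) = 75, det(A^T A) = 25
discriminant = 75^2 - 4*25 = 5525
Largest eigenvalue of A^T A = (trace + sqrt(disc))/2 = 74.6652
||T|| = sqrt(74.6652) = 8.6409

8.6409


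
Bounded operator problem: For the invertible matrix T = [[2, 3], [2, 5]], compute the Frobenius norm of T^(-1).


det(T) = 2*5 - 3*2 = 4
T^(-1) = (1/4) * [[5, -3], [-2, 2]] = [[1.2500, -0.7500], [-0.5000, 0.5000]]
||T^(-1)||_F^2 = 1.2500^2 + (-0.7500)^2 + (-0.5000)^2 + 0.5000^2 = 2.6250
||T^(-1)||_F = sqrt(2.6250) = 1.6202

1.6202


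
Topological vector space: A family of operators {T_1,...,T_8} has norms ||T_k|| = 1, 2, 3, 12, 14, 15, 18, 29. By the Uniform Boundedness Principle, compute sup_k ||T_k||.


By the Uniform Boundedness Principle, the supremum of norms is finite.
sup_k ||T_k|| = max(1, 2, 3, 12, 14, 15, 18, 29) = 29

29


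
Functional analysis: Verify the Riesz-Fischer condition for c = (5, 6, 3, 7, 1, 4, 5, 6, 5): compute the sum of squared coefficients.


sum |c_n|^2 = 5^2 + 6^2 + 3^2 + 7^2 + 1^2 + 4^2 + 5^2 + 6^2 + 5^2
= 25 + 36 + 9 + 49 + 1 + 16 + 25 + 36 + 25
= 222

222


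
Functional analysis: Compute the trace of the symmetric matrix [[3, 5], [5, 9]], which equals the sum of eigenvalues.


For a self-adjoint (symmetric) matrix, the eigenvalues are real.
The sum of eigenvalues equals the trace of the matrix.
trace = 3 + 9 = 12

12


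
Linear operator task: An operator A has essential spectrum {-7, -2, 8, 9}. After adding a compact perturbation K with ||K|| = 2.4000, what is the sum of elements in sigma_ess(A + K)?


By Weyl's theorem, the essential spectrum is invariant under compact perturbations.
sigma_ess(A + K) = sigma_ess(A) = {-7, -2, 8, 9}
Sum = -7 + -2 + 8 + 9 = 8

8


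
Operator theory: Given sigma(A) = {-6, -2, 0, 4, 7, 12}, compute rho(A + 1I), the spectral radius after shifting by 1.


Spectrum of A + 1I = {-5, -1, 1, 5, 8, 13}
Spectral radius = max |lambda| over the shifted spectrum
= max(5, 1, 1, 5, 8, 13) = 13

13


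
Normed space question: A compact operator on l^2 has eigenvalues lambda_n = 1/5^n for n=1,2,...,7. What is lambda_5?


The eigenvalue formula gives lambda_5 = 1/5^5
= 1/3125
= 3.2000e-04

3.2000e-04


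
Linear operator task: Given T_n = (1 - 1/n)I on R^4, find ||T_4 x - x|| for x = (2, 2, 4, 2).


T_4 x - x = (1 - 1/4)x - x = -x/4
||x|| = sqrt(28) = 5.2915
||T_4 x - x|| = ||x||/4 = 5.2915/4 = 1.3229

1.3229


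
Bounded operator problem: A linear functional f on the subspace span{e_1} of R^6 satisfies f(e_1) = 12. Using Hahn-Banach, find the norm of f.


The norm of f is given by ||f|| = sup_{||x||=1} |f(x)|.
On span{e_1}, ||e_1|| = 1, so ||f|| = |f(e_1)| / ||e_1||
= |12| / 1 = 12.0000

12.0000


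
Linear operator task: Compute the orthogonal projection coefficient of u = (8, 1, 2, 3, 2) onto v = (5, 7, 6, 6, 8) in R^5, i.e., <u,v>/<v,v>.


Computing <u,v> = 8*5 + 1*7 + 2*6 + 3*6 + 2*8 = 93
Computing <v,v> = 5^2 + 7^2 + 6^2 + 6^2 + 8^2 = 210
Projection coefficient = 93/210 = 0.4429

0.4429


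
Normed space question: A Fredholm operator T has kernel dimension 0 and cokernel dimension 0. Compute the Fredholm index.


The Fredholm index is defined as ind(T) = dim(ker T) - dim(coker T)
= 0 - 0
= 0

0


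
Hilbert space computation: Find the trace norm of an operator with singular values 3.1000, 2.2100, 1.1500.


The nuclear norm is the sum of all singular values.
||T||_1 = 3.1000 + 2.2100 + 1.1500
= 6.4600

6.4600


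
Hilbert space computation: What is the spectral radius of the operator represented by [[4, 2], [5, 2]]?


For a 2x2 matrix, eigenvalues satisfy lambda^2 - (trace)*lambda + det = 0
trace = 4 + 2 = 6
det = 4*2 - 2*5 = -2
discriminant = 6^2 - 4*(-2) = 44
spectral radius = max |eigenvalue| = 6.3166

6.3166


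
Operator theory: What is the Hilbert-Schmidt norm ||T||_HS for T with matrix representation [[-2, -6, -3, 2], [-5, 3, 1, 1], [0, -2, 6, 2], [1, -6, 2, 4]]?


The Hilbert-Schmidt norm is sqrt(sum of squares of all entries).
Sum of squares = (-2)^2 + (-6)^2 + (-3)^2 + 2^2 + (-5)^2 + 3^2 + 1^2 + 1^2 + 0^2 + (-2)^2 + 6^2 + 2^2 + 1^2 + (-6)^2 + 2^2 + 4^2
= 4 + 36 + 9 + 4 + 25 + 9 + 1 + 1 + 0 + 4 + 36 + 4 + 1 + 36 + 4 + 16 = 190
||T||_HS = sqrt(190) = 13.7840

13.7840


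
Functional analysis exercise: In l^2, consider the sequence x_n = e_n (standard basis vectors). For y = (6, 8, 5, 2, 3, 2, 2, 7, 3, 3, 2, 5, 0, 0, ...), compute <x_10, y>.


x_10 = e_10 is the standard basis vector with 1 in position 10.
<x_10, y> = y_10 = 3
As n -> infinity, <x_n, y> -> 0, confirming weak convergence of (x_n) to 0.

3


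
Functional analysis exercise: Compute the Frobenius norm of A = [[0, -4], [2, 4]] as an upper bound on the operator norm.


||A||_F^2 = sum a_ij^2
= 0^2 + (-4)^2 + 2^2 + 4^2
= 0 + 16 + 4 + 16 = 36
||A||_F = sqrt(36) = 6.0000

6.0000


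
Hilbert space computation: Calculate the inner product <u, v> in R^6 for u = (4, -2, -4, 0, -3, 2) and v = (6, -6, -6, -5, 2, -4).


Computing the standard inner product <u, v> = sum u_i * v_i
= 4*6 + -2*-6 + -4*-6 + 0*-5 + -3*2 + 2*-4
= 24 + 12 + 24 + 0 + -6 + -8
= 46

46


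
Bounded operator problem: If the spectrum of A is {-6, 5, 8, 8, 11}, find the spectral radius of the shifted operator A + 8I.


Spectrum of A + 8I = {2, 13, 16, 16, 19}
Spectral radius = max |lambda| over the shifted spectrum
= max(2, 13, 16, 16, 19) = 19

19


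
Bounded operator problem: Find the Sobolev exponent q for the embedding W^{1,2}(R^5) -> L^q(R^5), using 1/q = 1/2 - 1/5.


Using the Sobolev embedding formula: 1/q = 1/p - k/n
1/q = 1/2 - 1/5 = 3/10
q = 1/(3/10) = 10/3 = 3.3333

3.3333


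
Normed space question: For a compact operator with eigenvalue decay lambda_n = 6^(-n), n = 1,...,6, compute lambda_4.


The eigenvalue formula gives lambda_4 = 1/6^4
= 1/1296
= 7.7160e-04

7.7160e-04


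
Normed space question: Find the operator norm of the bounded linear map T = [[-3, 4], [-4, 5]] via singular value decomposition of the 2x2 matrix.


A^T A = [[25, -32], [-32, 41]]
trace(A^T A) = 66, det(A^T A) = 1
discriminant = 66^2 - 4*1 = 4352
Largest eigenvalue of A^T A = (trace + sqrt(disc))/2 = 65.9848
||T|| = sqrt(65.9848) = 8.1231

8.1231


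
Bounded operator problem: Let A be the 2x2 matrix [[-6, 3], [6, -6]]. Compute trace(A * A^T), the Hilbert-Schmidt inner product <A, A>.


trace(A * A^T) = sum of squares of all entries
= (-6)^2 + 3^2 + 6^2 + (-6)^2
= 36 + 9 + 36 + 36
= 117

117


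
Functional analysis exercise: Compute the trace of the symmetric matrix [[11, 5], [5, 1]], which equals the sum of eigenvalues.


For a self-adjoint (symmetric) matrix, the eigenvalues are real.
The sum of eigenvalues equals the trace of the matrix.
trace = 11 + 1 = 12

12


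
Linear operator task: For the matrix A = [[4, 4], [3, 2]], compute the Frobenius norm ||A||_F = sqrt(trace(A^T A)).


||A||_F^2 = sum a_ij^2
= 4^2 + 4^2 + 3^2 + 2^2
= 16 + 16 + 9 + 4 = 45
||A||_F = sqrt(45) = 6.7082

6.7082


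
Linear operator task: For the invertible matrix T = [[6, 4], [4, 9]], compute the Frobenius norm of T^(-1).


det(T) = 6*9 - 4*4 = 38
T^(-1) = (1/38) * [[9, -4], [-4, 6]] = [[0.2368, -0.1053], [-0.1053, 0.1579]]
||T^(-1)||_F^2 = 0.2368^2 + (-0.1053)^2 + (-0.1053)^2 + 0.1579^2 = 0.1032
||T^(-1)||_F = sqrt(0.1032) = 0.3212

0.3212


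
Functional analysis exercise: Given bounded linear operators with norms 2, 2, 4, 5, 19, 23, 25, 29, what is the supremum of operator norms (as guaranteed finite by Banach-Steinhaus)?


By the Uniform Boundedness Principle, the supremum of norms is finite.
sup_k ||T_k|| = max(2, 2, 4, 5, 19, 23, 25, 29) = 29

29


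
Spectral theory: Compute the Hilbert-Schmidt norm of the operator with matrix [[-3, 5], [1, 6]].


The Hilbert-Schmidt norm is sqrt(sum of squares of all entries).
Sum of squares = (-3)^2 + 5^2 + 1^2 + 6^2
= 9 + 25 + 1 + 36 = 71
||T||_HS = sqrt(71) = 8.4261

8.4261


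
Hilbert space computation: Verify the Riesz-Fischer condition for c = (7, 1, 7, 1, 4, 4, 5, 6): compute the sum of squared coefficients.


sum |c_n|^2 = 7^2 + 1^2 + 7^2 + 1^2 + 4^2 + 4^2 + 5^2 + 6^2
= 49 + 1 + 49 + 1 + 16 + 16 + 25 + 36
= 193

193


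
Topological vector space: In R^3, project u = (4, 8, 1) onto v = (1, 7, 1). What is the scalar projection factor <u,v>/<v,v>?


Computing <u,v> = 4*1 + 8*7 + 1*1 = 61
Computing <v,v> = 1^2 + 7^2 + 1^2 = 51
Projection coefficient = 61/51 = 1.1961

1.1961


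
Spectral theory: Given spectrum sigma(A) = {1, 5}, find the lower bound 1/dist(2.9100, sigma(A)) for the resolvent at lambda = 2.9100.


dist(2.9100, {1, 5}) = min(|2.9100 - 1|, |2.9100 - 5|)
= min(1.9100, 2.0900) = 1.9100
Resolvent bound = 1/1.9100 = 0.5236

0.5236


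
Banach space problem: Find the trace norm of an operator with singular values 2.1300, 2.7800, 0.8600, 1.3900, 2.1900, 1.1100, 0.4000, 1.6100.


The nuclear norm is the sum of all singular values.
||T||_1 = 2.1300 + 2.7800 + 0.8600 + 1.3900 + 2.1900 + 1.1100 + 0.4000 + 1.6100
= 12.4700

12.4700


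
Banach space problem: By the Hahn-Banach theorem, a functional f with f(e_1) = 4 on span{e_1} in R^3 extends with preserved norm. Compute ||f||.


The norm of f is given by ||f|| = sup_{||x||=1} |f(x)|.
On span{e_1}, ||e_1|| = 1, so ||f|| = |f(e_1)| / ||e_1||
= |4| / 1 = 4.0000

4.0000


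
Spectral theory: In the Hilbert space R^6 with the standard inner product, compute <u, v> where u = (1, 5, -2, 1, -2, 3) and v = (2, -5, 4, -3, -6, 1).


Computing the standard inner product <u, v> = sum u_i * v_i
= 1*2 + 5*-5 + -2*4 + 1*-3 + -2*-6 + 3*1
= 2 + -25 + -8 + -3 + 12 + 3
= -19

-19


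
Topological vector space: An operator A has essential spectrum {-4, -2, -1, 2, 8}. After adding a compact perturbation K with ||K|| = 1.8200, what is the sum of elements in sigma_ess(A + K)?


By Weyl's theorem, the essential spectrum is invariant under compact perturbations.
sigma_ess(A + K) = sigma_ess(A) = {-4, -2, -1, 2, 8}
Sum = -4 + -2 + -1 + 2 + 8 = 3

3


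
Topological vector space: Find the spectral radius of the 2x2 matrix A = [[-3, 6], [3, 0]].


For a 2x2 matrix, eigenvalues satisfy lambda^2 - (trace)*lambda + det = 0
trace = -3 + 0 = -3
det = -3*0 - 6*3 = -18
discriminant = (-3)^2 - 4*(-18) = 81
spectral radius = max |eigenvalue| = 6.0000

6.0000


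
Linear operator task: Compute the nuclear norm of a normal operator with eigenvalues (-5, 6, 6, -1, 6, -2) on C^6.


For a normal operator, singular values equal |eigenvalues|.
Trace norm = sum |lambda_i| = 5 + 6 + 6 + 1 + 6 + 2
= 26

26


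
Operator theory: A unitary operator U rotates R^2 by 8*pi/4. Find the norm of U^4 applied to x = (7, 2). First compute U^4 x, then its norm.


U is a rotation by theta = 8*pi/4
U^4 = rotation by 4*theta = 32*pi/4 = 0*pi/4 (mod 2*pi)
cos(0*pi/4) = 1.0000, sin(0*pi/4) = 0.0000
U^4 x = (1.0000 * 7 - 0.0000 * 2, 0.0000 * 7 + 1.0000 * 2)
= (7.0000, 2.0000)
||U^4 x|| = sqrt(7.0000^2 + 2.0000^2) = sqrt(53.0000) = 7.2801

7.2801


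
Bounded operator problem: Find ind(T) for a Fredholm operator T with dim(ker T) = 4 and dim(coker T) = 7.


The Fredholm index is defined as ind(T) = dim(ker T) - dim(coker T)
= 4 - 7
= -3

-3


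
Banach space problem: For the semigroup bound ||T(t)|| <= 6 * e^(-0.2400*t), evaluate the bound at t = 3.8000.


||T(3.8000)|| <= 6 * exp(-0.2400 * 3.8000)
= 6 * exp(-0.9120)
= 6 * 0.4017
= 2.4103

2.4103


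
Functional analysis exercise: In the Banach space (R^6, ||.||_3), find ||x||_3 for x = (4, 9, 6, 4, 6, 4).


The l^3 norm = (sum |x_i|^3)^(1/3)
Sum of 3th powers = 64 + 729 + 216 + 64 + 216 + 64 = 1353
||x||_3 = (1353)^(1/3) = 11.0603

11.0603


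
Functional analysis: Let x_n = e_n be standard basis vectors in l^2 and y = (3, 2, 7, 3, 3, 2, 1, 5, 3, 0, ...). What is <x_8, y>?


x_8 = e_8 is the standard basis vector with 1 in position 8.
<x_8, y> = y_8 = 5
As n -> infinity, <x_n, y> -> 0, confirming weak convergence of (x_n) to 0.

5


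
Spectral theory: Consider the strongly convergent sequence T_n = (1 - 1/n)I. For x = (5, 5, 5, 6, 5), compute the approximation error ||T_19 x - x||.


T_19 x - x = (1 - 1/19)x - x = -x/19
||x|| = sqrt(136) = 11.6619
||T_19 x - x|| = ||x||/19 = 11.6619/19 = 0.6138

0.6138


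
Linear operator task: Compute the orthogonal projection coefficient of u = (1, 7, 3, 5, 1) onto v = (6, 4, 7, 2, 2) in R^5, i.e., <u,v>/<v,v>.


Computing <u,v> = 1*6 + 7*4 + 3*7 + 5*2 + 1*2 = 67
Computing <v,v> = 6^2 + 4^2 + 7^2 + 2^2 + 2^2 = 109
Projection coefficient = 67/109 = 0.6147

0.6147


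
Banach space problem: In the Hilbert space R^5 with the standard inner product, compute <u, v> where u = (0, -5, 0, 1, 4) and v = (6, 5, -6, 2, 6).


Computing the standard inner product <u, v> = sum u_i * v_i
= 0*6 + -5*5 + 0*-6 + 1*2 + 4*6
= 0 + -25 + 0 + 2 + 24
= 1

1


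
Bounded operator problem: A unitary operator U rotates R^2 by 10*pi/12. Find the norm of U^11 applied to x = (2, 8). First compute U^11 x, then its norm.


U is a rotation by theta = 10*pi/12
U^11 = rotation by 11*theta = 110*pi/12 = 14*pi/12 (mod 2*pi)
cos(14*pi/12) = -0.8660, sin(14*pi/12) = -0.5000
U^11 x = (-0.8660 * 2 - -0.5000 * 8, -0.5000 * 2 + -0.8660 * 8)
= (2.2679, -7.9282)
||U^11 x|| = sqrt(2.2679^2 + (-7.9282)^2) = sqrt(68.0000) = 8.2462

8.2462


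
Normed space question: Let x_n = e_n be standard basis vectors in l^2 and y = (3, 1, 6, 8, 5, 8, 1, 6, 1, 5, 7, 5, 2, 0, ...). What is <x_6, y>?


x_6 = e_6 is the standard basis vector with 1 in position 6.
<x_6, y> = y_6 = 8
As n -> infinity, <x_n, y> -> 0, confirming weak convergence of (x_n) to 0.

8


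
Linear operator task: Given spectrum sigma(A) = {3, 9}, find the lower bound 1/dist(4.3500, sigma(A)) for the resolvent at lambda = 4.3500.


dist(4.3500, {3, 9}) = min(|4.3500 - 3|, |4.3500 - 9|)
= min(1.3500, 4.6500) = 1.3500
Resolvent bound = 1/1.3500 = 0.7407

0.7407


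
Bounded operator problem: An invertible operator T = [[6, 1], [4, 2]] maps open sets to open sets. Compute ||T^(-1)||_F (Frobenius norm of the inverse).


det(T) = 6*2 - 1*4 = 8
T^(-1) = (1/8) * [[2, -1], [-4, 6]] = [[0.2500, -0.1250], [-0.5000, 0.7500]]
||T^(-1)||_F^2 = 0.2500^2 + (-0.1250)^2 + (-0.5000)^2 + 0.7500^2 = 0.8906
||T^(-1)||_F = sqrt(0.8906) = 0.9437

0.9437


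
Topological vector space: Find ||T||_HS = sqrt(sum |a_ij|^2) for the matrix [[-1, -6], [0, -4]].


The Hilbert-Schmidt norm is sqrt(sum of squares of all entries).
Sum of squares = (-1)^2 + (-6)^2 + 0^2 + (-4)^2
= 1 + 36 + 0 + 16 = 53
||T||_HS = sqrt(53) = 7.2801

7.2801


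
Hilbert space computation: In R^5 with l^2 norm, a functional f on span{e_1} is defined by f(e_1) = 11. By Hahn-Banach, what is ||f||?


The norm of f is given by ||f|| = sup_{||x||=1} |f(x)|.
On span{e_1}, ||e_1|| = 1, so ||f|| = |f(e_1)| / ||e_1||
= |11| / 1 = 11.0000

11.0000


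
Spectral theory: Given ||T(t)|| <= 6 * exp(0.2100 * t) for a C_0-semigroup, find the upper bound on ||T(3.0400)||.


||T(3.0400)|| <= 6 * exp(0.2100 * 3.0400)
= 6 * exp(0.6384)
= 6 * 1.8934
= 11.3607

11.3607


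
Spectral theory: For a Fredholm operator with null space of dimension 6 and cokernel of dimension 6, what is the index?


The Fredholm index is defined as ind(T) = dim(ker T) - dim(coker T)
= 6 - 6
= 0

0


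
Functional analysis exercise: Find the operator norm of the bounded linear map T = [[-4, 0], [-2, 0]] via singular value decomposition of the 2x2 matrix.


A^T A = [[20, 0], [0, 0]]
trace(A^T A) = 20, det(A^T A) = 0
discriminant = 20^2 - 4*0 = 400
Largest eigenvalue of A^T A = (trace + sqrt(disc))/2 = 20.0000
||T|| = sqrt(20.0000) = 4.4721

4.4721


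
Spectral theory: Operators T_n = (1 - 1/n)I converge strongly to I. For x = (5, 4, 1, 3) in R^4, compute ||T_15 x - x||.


T_15 x - x = (1 - 1/15)x - x = -x/15
||x|| = sqrt(51) = 7.1414
||T_15 x - x|| = ||x||/15 = 7.1414/15 = 0.4761

0.4761


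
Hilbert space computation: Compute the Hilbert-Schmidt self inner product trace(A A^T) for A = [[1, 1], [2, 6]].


trace(A * A^T) = sum of squares of all entries
= 1^2 + 1^2 + 2^2 + 6^2
= 1 + 1 + 4 + 36
= 42

42


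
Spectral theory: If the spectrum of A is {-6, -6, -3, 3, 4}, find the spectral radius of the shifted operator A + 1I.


Spectrum of A + 1I = {-5, -5, -2, 4, 5}
Spectral radius = max |lambda| over the shifted spectrum
= max(5, 5, 2, 4, 5) = 5

5


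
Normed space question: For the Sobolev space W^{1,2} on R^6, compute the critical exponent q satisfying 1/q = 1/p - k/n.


Using the Sobolev embedding formula: 1/q = 1/p - k/n
1/q = 1/2 - 1/6 = 1/3
q = 1/(1/3) = 3

3.0000


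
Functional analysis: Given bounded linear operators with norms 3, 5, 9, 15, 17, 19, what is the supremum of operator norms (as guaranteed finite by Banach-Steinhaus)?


By the Uniform Boundedness Principle, the supremum of norms is finite.
sup_k ||T_k|| = max(3, 5, 9, 15, 17, 19) = 19

19


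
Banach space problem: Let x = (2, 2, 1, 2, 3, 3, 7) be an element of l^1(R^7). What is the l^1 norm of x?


The l^1 norm equals the sum of absolute values of all components.
||x||_1 = 2 + 2 + 1 + 2 + 3 + 3 + 7
= 20

20.0000


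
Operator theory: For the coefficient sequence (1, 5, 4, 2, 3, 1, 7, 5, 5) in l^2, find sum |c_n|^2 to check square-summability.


sum |c_n|^2 = 1^2 + 5^2 + 4^2 + 2^2 + 3^2 + 1^2 + 7^2 + 5^2 + 5^2
= 1 + 25 + 16 + 4 + 9 + 1 + 49 + 25 + 25
= 155

155


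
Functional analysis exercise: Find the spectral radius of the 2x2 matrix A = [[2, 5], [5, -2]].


For a 2x2 matrix, eigenvalues satisfy lambda^2 - (trace)*lambda + det = 0
trace = 2 + -2 = 0
det = 2*-2 - 5*5 = -29
discriminant = 0^2 - 4*(-29) = 116
spectral radius = max |eigenvalue| = 5.3852

5.3852


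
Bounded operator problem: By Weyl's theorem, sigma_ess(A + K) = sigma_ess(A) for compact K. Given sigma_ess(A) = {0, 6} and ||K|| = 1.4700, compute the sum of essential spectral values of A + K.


By Weyl's theorem, the essential spectrum is invariant under compact perturbations.
sigma_ess(A + K) = sigma_ess(A) = {0, 6}
Sum = 0 + 6 = 6

6


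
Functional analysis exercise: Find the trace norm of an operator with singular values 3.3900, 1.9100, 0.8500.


The nuclear norm is the sum of all singular values.
||T||_1 = 3.3900 + 1.9100 + 0.8500
= 6.1500

6.1500


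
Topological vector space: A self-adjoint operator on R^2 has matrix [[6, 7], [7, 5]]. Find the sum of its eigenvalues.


For a self-adjoint (symmetric) matrix, the eigenvalues are real.
The sum of eigenvalues equals the trace of the matrix.
trace = 6 + 5 = 11

11


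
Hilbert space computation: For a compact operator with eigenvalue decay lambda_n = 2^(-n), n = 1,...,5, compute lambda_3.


The eigenvalue formula gives lambda_3 = 1/2^3
= 1/8
= 0.1250

0.1250


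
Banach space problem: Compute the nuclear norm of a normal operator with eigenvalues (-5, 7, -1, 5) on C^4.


For a normal operator, singular values equal |eigenvalues|.
Trace norm = sum |lambda_i| = 5 + 7 + 1 + 5
= 18

18


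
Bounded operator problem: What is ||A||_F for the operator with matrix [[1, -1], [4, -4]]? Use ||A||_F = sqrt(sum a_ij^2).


||A||_F^2 = sum a_ij^2
= 1^2 + (-1)^2 + 4^2 + (-4)^2
= 1 + 1 + 16 + 16 = 34
||A||_F = sqrt(34) = 5.8310

5.8310


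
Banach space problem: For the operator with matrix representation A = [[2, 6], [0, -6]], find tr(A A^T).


trace(A * A^T) = sum of squares of all entries
= 2^2 + 6^2 + 0^2 + (-6)^2
= 4 + 36 + 0 + 36
= 76

76


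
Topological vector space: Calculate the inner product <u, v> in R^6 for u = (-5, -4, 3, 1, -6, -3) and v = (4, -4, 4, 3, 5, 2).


Computing the standard inner product <u, v> = sum u_i * v_i
= -5*4 + -4*-4 + 3*4 + 1*3 + -6*5 + -3*2
= -20 + 16 + 12 + 3 + -30 + -6
= -25

-25


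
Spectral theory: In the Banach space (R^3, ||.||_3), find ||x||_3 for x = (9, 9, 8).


The l^3 norm = (sum |x_i|^3)^(1/3)
Sum of 3th powers = 729 + 729 + 512 = 1970
||x||_3 = (1970)^(1/3) = 12.5359

12.5359


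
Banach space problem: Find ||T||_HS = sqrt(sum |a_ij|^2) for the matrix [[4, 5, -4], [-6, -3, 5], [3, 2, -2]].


The Hilbert-Schmidt norm is sqrt(sum of squares of all entries).
Sum of squares = 4^2 + 5^2 + (-4)^2 + (-6)^2 + (-3)^2 + 5^2 + 3^2 + 2^2 + (-2)^2
= 16 + 25 + 16 + 36 + 9 + 25 + 9 + 4 + 4 = 144
||T||_HS = sqrt(144) = 12.0000

12.0000


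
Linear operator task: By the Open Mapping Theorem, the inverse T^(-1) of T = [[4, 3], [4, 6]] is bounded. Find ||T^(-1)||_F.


det(T) = 4*6 - 3*4 = 12
T^(-1) = (1/12) * [[6, -3], [-4, 4]] = [[0.5000, -0.2500], [-0.3333, 0.3333]]
||T^(-1)||_F^2 = 0.5000^2 + (-0.2500)^2 + (-0.3333)^2 + 0.3333^2 = 0.5347
||T^(-1)||_F = sqrt(0.5347) = 0.7312

0.7312


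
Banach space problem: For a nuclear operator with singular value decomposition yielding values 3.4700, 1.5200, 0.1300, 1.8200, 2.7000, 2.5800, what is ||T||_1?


The nuclear norm is the sum of all singular values.
||T||_1 = 3.4700 + 1.5200 + 0.1300 + 1.8200 + 2.7000 + 2.5800
= 12.2200

12.2200


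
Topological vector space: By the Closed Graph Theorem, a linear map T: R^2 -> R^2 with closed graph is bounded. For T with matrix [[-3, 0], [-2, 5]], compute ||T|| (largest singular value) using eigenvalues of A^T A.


A^T A = [[13, -10], [-10, 25]]
trace(A^T A) = 38, det(A^T A) = 225
discriminant = 38^2 - 4*225 = 544
Largest eigenvalue of A^T A = (trace + sqrt(disc))/2 = 30.6619
||T|| = sqrt(30.6619) = 5.5373

5.5373


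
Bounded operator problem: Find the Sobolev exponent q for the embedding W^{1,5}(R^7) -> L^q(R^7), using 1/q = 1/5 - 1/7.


Using the Sobolev embedding formula: 1/q = 1/p - k/n
1/q = 1/5 - 1/7 = 2/35
q = 1/(2/35) = 35/2 = 17.5000

17.5000


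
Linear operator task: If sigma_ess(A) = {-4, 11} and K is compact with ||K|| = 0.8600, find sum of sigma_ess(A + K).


By Weyl's theorem, the essential spectrum is invariant under compact perturbations.
sigma_ess(A + K) = sigma_ess(A) = {-4, 11}
Sum = -4 + 11 = 7

7


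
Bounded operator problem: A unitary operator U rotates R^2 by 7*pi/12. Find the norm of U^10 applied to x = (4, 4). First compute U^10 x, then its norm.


U is a rotation by theta = 7*pi/12
U^10 = rotation by 10*theta = 70*pi/12 = 22*pi/12 (mod 2*pi)
cos(22*pi/12) = 0.8660, sin(22*pi/12) = -0.5000
U^10 x = (0.8660 * 4 - -0.5000 * 4, -0.5000 * 4 + 0.8660 * 4)
= (5.4641, 1.4641)
||U^10 x|| = sqrt(5.4641^2 + 1.4641^2) = sqrt(32.0000) = 5.6569

5.6569


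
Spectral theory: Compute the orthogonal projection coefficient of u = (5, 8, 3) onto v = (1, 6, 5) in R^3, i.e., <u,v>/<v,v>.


Computing <u,v> = 5*1 + 8*6 + 3*5 = 68
Computing <v,v> = 1^2 + 6^2 + 5^2 = 62
Projection coefficient = 68/62 = 1.0968

1.0968


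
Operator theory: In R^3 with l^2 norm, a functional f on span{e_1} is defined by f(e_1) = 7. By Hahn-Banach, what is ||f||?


The norm of f is given by ||f|| = sup_{||x||=1} |f(x)|.
On span{e_1}, ||e_1|| = 1, so ||f|| = |f(e_1)| / ||e_1||
= |7| / 1 = 7.0000

7.0000


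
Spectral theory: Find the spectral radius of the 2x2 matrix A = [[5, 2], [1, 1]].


For a 2x2 matrix, eigenvalues satisfy lambda^2 - (trace)*lambda + det = 0
trace = 5 + 1 = 6
det = 5*1 - 2*1 = 3
discriminant = 6^2 - 4*(3) = 24
spectral radius = max |eigenvalue| = 5.4495

5.4495


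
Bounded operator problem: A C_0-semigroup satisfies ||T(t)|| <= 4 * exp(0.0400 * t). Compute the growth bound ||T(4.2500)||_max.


||T(4.2500)|| <= 4 * exp(0.0400 * 4.2500)
= 4 * exp(0.1700)
= 4 * 1.1853
= 4.7412

4.7412


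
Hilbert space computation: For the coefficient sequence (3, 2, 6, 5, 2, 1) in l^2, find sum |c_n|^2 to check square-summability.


sum |c_n|^2 = 3^2 + 2^2 + 6^2 + 5^2 + 2^2 + 1^2
= 9 + 4 + 36 + 25 + 4 + 1
= 79

79


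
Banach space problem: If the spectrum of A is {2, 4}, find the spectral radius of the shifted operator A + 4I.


Spectrum of A + 4I = {6, 8}
Spectral radius = max |lambda| over the shifted spectrum
= max(6, 8) = 8

8


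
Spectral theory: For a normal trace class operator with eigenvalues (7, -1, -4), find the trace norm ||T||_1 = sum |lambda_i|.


For a normal operator, singular values equal |eigenvalues|.
Trace norm = sum |lambda_i| = 7 + 1 + 4
= 12

12


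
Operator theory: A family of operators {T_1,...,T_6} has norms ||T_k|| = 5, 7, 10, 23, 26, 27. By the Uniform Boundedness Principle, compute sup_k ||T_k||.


By the Uniform Boundedness Principle, the supremum of norms is finite.
sup_k ||T_k|| = max(5, 7, 10, 23, 26, 27) = 27

27


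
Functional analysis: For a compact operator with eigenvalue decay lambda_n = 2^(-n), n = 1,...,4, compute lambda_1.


The eigenvalue formula gives lambda_1 = 1/2^1
= 1/2
= 0.5000

0.5000


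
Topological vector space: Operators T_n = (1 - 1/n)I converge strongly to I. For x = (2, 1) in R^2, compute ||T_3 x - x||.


T_3 x - x = (1 - 1/3)x - x = -x/3
||x|| = sqrt(5) = 2.2361
||T_3 x - x|| = ||x||/3 = 2.2361/3 = 0.7454

0.7454


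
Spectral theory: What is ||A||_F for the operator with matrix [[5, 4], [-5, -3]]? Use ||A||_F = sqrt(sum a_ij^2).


||A||_F^2 = sum a_ij^2
= 5^2 + 4^2 + (-5)^2 + (-3)^2
= 25 + 16 + 25 + 9 = 75
||A||_F = sqrt(75) = 8.6603

8.6603


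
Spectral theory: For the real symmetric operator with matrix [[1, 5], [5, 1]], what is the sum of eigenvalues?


For a self-adjoint (symmetric) matrix, the eigenvalues are real.
The sum of eigenvalues equals the trace of the matrix.
trace = 1 + 1 = 2

2


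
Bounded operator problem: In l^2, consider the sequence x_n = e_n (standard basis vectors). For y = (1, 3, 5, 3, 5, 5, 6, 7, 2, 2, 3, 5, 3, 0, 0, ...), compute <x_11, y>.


x_11 = e_11 is the standard basis vector with 1 in position 11.
<x_11, y> = y_11 = 3
As n -> infinity, <x_n, y> -> 0, confirming weak convergence of (x_n) to 0.

3


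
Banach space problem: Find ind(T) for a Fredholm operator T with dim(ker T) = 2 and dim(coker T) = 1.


The Fredholm index is defined as ind(T) = dim(ker T) - dim(coker T)
= 2 - 1
= 1

1


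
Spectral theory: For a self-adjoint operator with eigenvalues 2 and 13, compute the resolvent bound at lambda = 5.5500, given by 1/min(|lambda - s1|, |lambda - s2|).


dist(5.5500, {2, 13}) = min(|5.5500 - 2|, |5.5500 - 13|)
= min(3.5500, 7.4500) = 3.5500
Resolvent bound = 1/3.5500 = 0.2817

0.2817


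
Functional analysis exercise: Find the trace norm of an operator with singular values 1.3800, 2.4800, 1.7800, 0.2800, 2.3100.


The nuclear norm is the sum of all singular values.
||T||_1 = 1.3800 + 2.4800 + 1.7800 + 0.2800 + 2.3100
= 8.2300

8.2300


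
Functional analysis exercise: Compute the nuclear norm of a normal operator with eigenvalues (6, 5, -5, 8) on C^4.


For a normal operator, singular values equal |eigenvalues|.
Trace norm = sum |lambda_i| = 6 + 5 + 5 + 8
= 24

24


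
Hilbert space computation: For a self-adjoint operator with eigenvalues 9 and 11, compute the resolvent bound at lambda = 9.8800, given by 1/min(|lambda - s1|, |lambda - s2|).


dist(9.8800, {9, 11}) = min(|9.8800 - 9|, |9.8800 - 11|)
= min(0.8800, 1.1200) = 0.8800
Resolvent bound = 1/0.8800 = 1.1364

1.1364


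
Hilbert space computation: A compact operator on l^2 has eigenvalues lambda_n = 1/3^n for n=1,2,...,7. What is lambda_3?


The eigenvalue formula gives lambda_3 = 1/3^3
= 1/27
= 0.0370

0.0370


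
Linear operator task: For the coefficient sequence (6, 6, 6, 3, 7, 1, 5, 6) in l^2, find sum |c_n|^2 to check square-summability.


sum |c_n|^2 = 6^2 + 6^2 + 6^2 + 3^2 + 7^2 + 1^2 + 5^2 + 6^2
= 36 + 36 + 36 + 9 + 49 + 1 + 25 + 36
= 228

228


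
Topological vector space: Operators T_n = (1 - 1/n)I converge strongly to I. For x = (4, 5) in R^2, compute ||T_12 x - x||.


T_12 x - x = (1 - 1/12)x - x = -x/12
||x|| = sqrt(41) = 6.4031
||T_12 x - x|| = ||x||/12 = 6.4031/12 = 0.5336

0.5336


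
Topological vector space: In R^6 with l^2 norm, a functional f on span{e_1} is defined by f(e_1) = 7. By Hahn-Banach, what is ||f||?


The norm of f is given by ||f|| = sup_{||x||=1} |f(x)|.
On span{e_1}, ||e_1|| = 1, so ||f|| = |f(e_1)| / ||e_1||
= |7| / 1 = 7.0000

7.0000


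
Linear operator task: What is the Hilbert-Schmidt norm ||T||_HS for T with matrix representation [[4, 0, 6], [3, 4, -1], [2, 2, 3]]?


The Hilbert-Schmidt norm is sqrt(sum of squares of all entries).
Sum of squares = 4^2 + 0^2 + 6^2 + 3^2 + 4^2 + (-1)^2 + 2^2 + 2^2 + 3^2
= 16 + 0 + 36 + 9 + 16 + 1 + 4 + 4 + 9 = 95
||T||_HS = sqrt(95) = 9.7468

9.7468


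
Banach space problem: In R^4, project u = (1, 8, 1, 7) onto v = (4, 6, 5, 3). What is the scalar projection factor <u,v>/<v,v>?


Computing <u,v> = 1*4 + 8*6 + 1*5 + 7*3 = 78
Computing <v,v> = 4^2 + 6^2 + 5^2 + 3^2 = 86
Projection coefficient = 78/86 = 0.9070

0.9070


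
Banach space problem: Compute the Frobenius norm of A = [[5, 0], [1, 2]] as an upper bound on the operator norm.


||A||_F^2 = sum a_ij^2
= 5^2 + 0^2 + 1^2 + 2^2
= 25 + 0 + 1 + 4 = 30
||A||_F = sqrt(30) = 5.4772

5.4772


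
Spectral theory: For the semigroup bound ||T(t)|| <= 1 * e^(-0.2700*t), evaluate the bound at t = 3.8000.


||T(3.8000)|| <= 1 * exp(-0.2700 * 3.8000)
= 1 * exp(-1.0260)
= 1 * 0.3584
= 0.3584

0.3584


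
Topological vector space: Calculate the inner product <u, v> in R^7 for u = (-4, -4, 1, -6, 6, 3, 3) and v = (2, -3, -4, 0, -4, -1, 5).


Computing the standard inner product <u, v> = sum u_i * v_i
= -4*2 + -4*-3 + 1*-4 + -6*0 + 6*-4 + 3*-1 + 3*5
= -8 + 12 + -4 + 0 + -24 + -3 + 15
= -12

-12


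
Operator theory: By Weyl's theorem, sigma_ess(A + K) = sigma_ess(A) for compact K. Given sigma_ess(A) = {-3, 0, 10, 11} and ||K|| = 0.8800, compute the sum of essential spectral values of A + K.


By Weyl's theorem, the essential spectrum is invariant under compact perturbations.
sigma_ess(A + K) = sigma_ess(A) = {-3, 0, 10, 11}
Sum = -3 + 0 + 10 + 11 = 18

18


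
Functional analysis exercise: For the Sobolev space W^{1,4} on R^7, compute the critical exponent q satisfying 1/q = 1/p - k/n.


Using the Sobolev embedding formula: 1/q = 1/p - k/n
1/q = 1/4 - 1/7 = 3/28
q = 1/(3/28) = 28/3 = 9.3333

9.3333


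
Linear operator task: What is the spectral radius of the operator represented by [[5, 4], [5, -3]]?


For a 2x2 matrix, eigenvalues satisfy lambda^2 - (trace)*lambda + det = 0
trace = 5 + -3 = 2
det = 5*-3 - 4*5 = -35
discriminant = 2^2 - 4*(-35) = 144
spectral radius = max |eigenvalue| = 7.0000

7.0000


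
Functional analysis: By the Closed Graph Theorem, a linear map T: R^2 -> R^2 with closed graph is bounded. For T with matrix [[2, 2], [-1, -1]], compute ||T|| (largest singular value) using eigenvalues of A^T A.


A^T A = [[5, 5], [5, 5]]
trace(A^T A) = 10, det(A^T A) = 0
discriminant = 10^2 - 4*0 = 100
Largest eigenvalue of A^T A = (trace + sqrt(disc))/2 = 10.0000
||T|| = sqrt(10.0000) = 3.1623

3.1623


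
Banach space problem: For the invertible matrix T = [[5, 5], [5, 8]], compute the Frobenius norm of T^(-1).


det(T) = 5*8 - 5*5 = 15
T^(-1) = (1/15) * [[8, -5], [-5, 5]] = [[0.5333, -0.3333], [-0.3333, 0.3333]]
||T^(-1)||_F^2 = 0.5333^2 + (-0.3333)^2 + (-0.3333)^2 + 0.3333^2 = 0.6178
||T^(-1)||_F = sqrt(0.6178) = 0.7860

0.7860


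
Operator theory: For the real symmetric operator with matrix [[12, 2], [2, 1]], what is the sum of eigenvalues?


For a self-adjoint (symmetric) matrix, the eigenvalues are real.
The sum of eigenvalues equals the trace of the matrix.
trace = 12 + 1 = 13

13


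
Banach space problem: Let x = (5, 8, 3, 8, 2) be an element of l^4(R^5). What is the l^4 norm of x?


The l^4 norm = (sum |x_i|^4)^(1/4)
Sum of 4th powers = 625 + 4096 + 81 + 4096 + 16 = 8914
||x||_4 = (8914)^(1/4) = 9.7167

9.7167


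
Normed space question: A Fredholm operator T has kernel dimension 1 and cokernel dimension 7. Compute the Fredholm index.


The Fredholm index is defined as ind(T) = dim(ker T) - dim(coker T)
= 1 - 7
= -6

-6


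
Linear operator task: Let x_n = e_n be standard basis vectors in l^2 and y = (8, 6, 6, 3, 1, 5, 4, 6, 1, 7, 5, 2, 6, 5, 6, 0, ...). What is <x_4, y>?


x_4 = e_4 is the standard basis vector with 1 in position 4.
<x_4, y> = y_4 = 3
As n -> infinity, <x_n, y> -> 0, confirming weak convergence of (x_n) to 0.

3


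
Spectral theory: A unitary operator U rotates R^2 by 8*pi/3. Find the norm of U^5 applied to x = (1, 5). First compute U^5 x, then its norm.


U is a rotation by theta = 8*pi/3
U^5 = rotation by 5*theta = 40*pi/3 = 4*pi/3 (mod 2*pi)
cos(4*pi/3) = -0.5000, sin(4*pi/3) = -0.8660
U^5 x = (-0.5000 * 1 - -0.8660 * 5, -0.8660 * 1 + -0.5000 * 5)
= (3.8301, -3.3660)
||U^5 x|| = sqrt(3.8301^2 + (-3.3660)^2) = sqrt(26.0000) = 5.0990

5.0990


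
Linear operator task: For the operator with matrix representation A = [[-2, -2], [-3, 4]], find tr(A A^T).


trace(A * A^T) = sum of squares of all entries
= (-2)^2 + (-2)^2 + (-3)^2 + 4^2
= 4 + 4 + 9 + 16
= 33

33


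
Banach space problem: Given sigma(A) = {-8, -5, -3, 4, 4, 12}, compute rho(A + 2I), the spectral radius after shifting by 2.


Spectrum of A + 2I = {-6, -3, -1, 6, 6, 14}
Spectral radius = max |lambda| over the shifted spectrum
= max(6, 3, 1, 6, 6, 14) = 14

14


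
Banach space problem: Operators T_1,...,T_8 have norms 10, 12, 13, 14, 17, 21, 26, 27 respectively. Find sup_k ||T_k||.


By the Uniform Boundedness Principle, the supremum of norms is finite.
sup_k ||T_k|| = max(10, 12, 13, 14, 17, 21, 26, 27) = 27

27


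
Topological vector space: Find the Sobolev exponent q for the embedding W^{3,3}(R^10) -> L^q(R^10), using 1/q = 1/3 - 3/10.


Using the Sobolev embedding formula: 1/q = 1/p - k/n
1/q = 1/3 - 3/10 = 1/30
q = 1/(1/30) = 30

30.0000


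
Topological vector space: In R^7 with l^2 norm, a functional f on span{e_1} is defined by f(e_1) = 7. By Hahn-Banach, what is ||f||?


The norm of f is given by ||f|| = sup_{||x||=1} |f(x)|.
On span{e_1}, ||e_1|| = 1, so ||f|| = |f(e_1)| / ||e_1||
= |7| / 1 = 7.0000

7.0000


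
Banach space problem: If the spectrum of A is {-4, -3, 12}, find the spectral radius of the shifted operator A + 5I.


Spectrum of A + 5I = {1, 2, 17}
Spectral radius = max |lambda| over the shifted spectrum
= max(1, 2, 17) = 17

17


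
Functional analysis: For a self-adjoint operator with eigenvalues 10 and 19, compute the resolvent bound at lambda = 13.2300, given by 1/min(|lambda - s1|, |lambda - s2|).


dist(13.2300, {10, 19}) = min(|13.2300 - 10|, |13.2300 - 19|)
= min(3.2300, 5.7700) = 3.2300
Resolvent bound = 1/3.2300 = 0.3096

0.3096


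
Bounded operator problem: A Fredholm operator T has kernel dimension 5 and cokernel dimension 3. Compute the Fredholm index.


The Fredholm index is defined as ind(T) = dim(ker T) - dim(coker T)
= 5 - 3
= 2

2


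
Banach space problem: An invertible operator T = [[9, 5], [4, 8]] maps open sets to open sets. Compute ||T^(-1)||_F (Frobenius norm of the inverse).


det(T) = 9*8 - 5*4 = 52
T^(-1) = (1/52) * [[8, -5], [-4, 9]] = [[0.1538, -0.0962], [-0.0769, 0.1731]]
||T^(-1)||_F^2 = 0.1538^2 + (-0.0962)^2 + (-0.0769)^2 + 0.1731^2 = 0.0688
||T^(-1)||_F = sqrt(0.0688) = 0.2623

0.2623


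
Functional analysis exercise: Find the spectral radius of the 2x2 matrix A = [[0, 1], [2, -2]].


For a 2x2 matrix, eigenvalues satisfy lambda^2 - (trace)*lambda + det = 0
trace = 0 + -2 = -2
det = 0*-2 - 1*2 = -2
discriminant = (-2)^2 - 4*(-2) = 12
spectral radius = max |eigenvalue| = 2.7321

2.7321


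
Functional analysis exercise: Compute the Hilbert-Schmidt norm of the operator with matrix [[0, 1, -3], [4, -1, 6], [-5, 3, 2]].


The Hilbert-Schmidt norm is sqrt(sum of squares of all entries).
Sum of squares = 0^2 + 1^2 + (-3)^2 + 4^2 + (-1)^2 + 6^2 + (-5)^2 + 3^2 + 2^2
= 0 + 1 + 9 + 16 + 1 + 36 + 25 + 9 + 4 = 101
||T||_HS = sqrt(101) = 10.0499

10.0499


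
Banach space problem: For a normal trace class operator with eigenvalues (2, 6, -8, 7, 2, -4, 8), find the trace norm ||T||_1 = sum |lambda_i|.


For a normal operator, singular values equal |eigenvalues|.
Trace norm = sum |lambda_i| = 2 + 6 + 8 + 7 + 2 + 4 + 8
= 37

37


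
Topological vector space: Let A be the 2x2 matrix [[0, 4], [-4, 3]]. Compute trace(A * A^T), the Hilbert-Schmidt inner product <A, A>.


trace(A * A^T) = sum of squares of all entries
= 0^2 + 4^2 + (-4)^2 + 3^2
= 0 + 16 + 16 + 9
= 41

41


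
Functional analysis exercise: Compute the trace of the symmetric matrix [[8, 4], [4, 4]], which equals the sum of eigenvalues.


For a self-adjoint (symmetric) matrix, the eigenvalues are real.
The sum of eigenvalues equals the trace of the matrix.
trace = 8 + 4 = 12

12


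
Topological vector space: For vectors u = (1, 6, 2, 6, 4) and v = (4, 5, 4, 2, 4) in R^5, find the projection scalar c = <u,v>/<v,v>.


Computing <u,v> = 1*4 + 6*5 + 2*4 + 6*2 + 4*4 = 70
Computing <v,v> = 4^2 + 5^2 + 4^2 + 2^2 + 4^2 = 77
Projection coefficient = 70/77 = 0.9091

0.9091


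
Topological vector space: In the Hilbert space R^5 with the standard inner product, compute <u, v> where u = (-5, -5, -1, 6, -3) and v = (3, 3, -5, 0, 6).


Computing the standard inner product <u, v> = sum u_i * v_i
= -5*3 + -5*3 + -1*-5 + 6*0 + -3*6
= -15 + -15 + 5 + 0 + -18
= -43

-43


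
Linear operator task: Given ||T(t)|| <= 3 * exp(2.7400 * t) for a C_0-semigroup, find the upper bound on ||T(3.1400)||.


||T(3.1400)|| <= 3 * exp(2.7400 * 3.1400)
= 3 * exp(8.6036)
= 3 * 5451.2488
= 16353.7464

16353.7464


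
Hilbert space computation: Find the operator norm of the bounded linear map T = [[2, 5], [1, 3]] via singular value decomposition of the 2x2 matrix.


A^T A = [[5, 13], [13, 34]]
trace(A^T A) = 39, det(A^T A) = 1
discriminant = 39^2 - 4*1 = 1517
Largest eigenvalue of A^T A = (trace + sqrt(disc))/2 = 38.9743
||T|| = sqrt(38.9743) = 6.2429

6.2429


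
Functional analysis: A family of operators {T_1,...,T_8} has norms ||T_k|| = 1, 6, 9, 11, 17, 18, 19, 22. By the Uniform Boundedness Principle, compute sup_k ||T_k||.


By the Uniform Boundedness Principle, the supremum of norms is finite.
sup_k ||T_k|| = max(1, 6, 9, 11, 17, 18, 19, 22) = 22

22


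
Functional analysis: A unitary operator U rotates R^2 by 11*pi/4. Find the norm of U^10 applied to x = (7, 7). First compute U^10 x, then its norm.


U is a rotation by theta = 11*pi/4
U^10 = rotation by 10*theta = 110*pi/4 = 6*pi/4 (mod 2*pi)
cos(6*pi/4) = 0.0000, sin(6*pi/4) = -1.0000
U^10 x = (0.0000 * 7 - -1.0000 * 7, -1.0000 * 7 + 0.0000 * 7)
= (7.0000, -7.0000)
||U^10 x|| = sqrt(7.0000^2 + (-7.0000)^2) = sqrt(98.0000) = 9.8995

9.8995


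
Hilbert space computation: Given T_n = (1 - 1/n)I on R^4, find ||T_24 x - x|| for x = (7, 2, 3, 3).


T_24 x - x = (1 - 1/24)x - x = -x/24
||x|| = sqrt(71) = 8.4261
||T_24 x - x|| = ||x||/24 = 8.4261/24 = 0.3511

0.3511


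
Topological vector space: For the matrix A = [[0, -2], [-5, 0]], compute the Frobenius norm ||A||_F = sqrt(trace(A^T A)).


||A||_F^2 = sum a_ij^2
= 0^2 + (-2)^2 + (-5)^2 + 0^2
= 0 + 4 + 25 + 0 = 29
||A||_F = sqrt(29) = 5.3852

5.3852
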